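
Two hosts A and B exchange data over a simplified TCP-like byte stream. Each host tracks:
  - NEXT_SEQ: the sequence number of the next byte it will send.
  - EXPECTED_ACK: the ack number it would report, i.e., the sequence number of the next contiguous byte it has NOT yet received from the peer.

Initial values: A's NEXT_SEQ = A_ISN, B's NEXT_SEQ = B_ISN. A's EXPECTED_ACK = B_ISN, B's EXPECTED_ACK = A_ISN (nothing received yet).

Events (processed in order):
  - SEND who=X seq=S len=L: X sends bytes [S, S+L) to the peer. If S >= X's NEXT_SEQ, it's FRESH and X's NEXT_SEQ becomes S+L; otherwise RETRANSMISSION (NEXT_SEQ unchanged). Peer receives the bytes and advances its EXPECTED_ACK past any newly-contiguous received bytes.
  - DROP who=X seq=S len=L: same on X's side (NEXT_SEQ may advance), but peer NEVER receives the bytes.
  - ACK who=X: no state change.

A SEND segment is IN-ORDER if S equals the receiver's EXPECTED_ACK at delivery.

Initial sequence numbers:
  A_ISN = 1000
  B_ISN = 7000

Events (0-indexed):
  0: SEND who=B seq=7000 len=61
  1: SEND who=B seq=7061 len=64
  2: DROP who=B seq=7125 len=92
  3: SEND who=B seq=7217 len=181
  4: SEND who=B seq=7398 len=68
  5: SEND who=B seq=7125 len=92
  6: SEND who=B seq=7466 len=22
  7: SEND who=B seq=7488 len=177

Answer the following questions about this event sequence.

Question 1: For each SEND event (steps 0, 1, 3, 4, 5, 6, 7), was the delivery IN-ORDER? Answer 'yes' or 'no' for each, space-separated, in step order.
Step 0: SEND seq=7000 -> in-order
Step 1: SEND seq=7061 -> in-order
Step 3: SEND seq=7217 -> out-of-order
Step 4: SEND seq=7398 -> out-of-order
Step 5: SEND seq=7125 -> in-order
Step 6: SEND seq=7466 -> in-order
Step 7: SEND seq=7488 -> in-order

Answer: yes yes no no yes yes yes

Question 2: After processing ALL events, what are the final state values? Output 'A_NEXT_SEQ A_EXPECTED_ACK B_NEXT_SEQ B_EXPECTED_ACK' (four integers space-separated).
Answer: 1000 7665 7665 1000

Derivation:
After event 0: A_seq=1000 A_ack=7061 B_seq=7061 B_ack=1000
After event 1: A_seq=1000 A_ack=7125 B_seq=7125 B_ack=1000
After event 2: A_seq=1000 A_ack=7125 B_seq=7217 B_ack=1000
After event 3: A_seq=1000 A_ack=7125 B_seq=7398 B_ack=1000
After event 4: A_seq=1000 A_ack=7125 B_seq=7466 B_ack=1000
After event 5: A_seq=1000 A_ack=7466 B_seq=7466 B_ack=1000
After event 6: A_seq=1000 A_ack=7488 B_seq=7488 B_ack=1000
After event 7: A_seq=1000 A_ack=7665 B_seq=7665 B_ack=1000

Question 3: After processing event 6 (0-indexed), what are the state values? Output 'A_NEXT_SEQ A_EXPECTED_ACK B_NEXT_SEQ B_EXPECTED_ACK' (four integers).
After event 0: A_seq=1000 A_ack=7061 B_seq=7061 B_ack=1000
After event 1: A_seq=1000 A_ack=7125 B_seq=7125 B_ack=1000
After event 2: A_seq=1000 A_ack=7125 B_seq=7217 B_ack=1000
After event 3: A_seq=1000 A_ack=7125 B_seq=7398 B_ack=1000
After event 4: A_seq=1000 A_ack=7125 B_seq=7466 B_ack=1000
After event 5: A_seq=1000 A_ack=7466 B_seq=7466 B_ack=1000
After event 6: A_seq=1000 A_ack=7488 B_seq=7488 B_ack=1000

1000 7488 7488 1000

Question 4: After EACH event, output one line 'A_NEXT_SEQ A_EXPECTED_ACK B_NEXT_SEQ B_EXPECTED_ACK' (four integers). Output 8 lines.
1000 7061 7061 1000
1000 7125 7125 1000
1000 7125 7217 1000
1000 7125 7398 1000
1000 7125 7466 1000
1000 7466 7466 1000
1000 7488 7488 1000
1000 7665 7665 1000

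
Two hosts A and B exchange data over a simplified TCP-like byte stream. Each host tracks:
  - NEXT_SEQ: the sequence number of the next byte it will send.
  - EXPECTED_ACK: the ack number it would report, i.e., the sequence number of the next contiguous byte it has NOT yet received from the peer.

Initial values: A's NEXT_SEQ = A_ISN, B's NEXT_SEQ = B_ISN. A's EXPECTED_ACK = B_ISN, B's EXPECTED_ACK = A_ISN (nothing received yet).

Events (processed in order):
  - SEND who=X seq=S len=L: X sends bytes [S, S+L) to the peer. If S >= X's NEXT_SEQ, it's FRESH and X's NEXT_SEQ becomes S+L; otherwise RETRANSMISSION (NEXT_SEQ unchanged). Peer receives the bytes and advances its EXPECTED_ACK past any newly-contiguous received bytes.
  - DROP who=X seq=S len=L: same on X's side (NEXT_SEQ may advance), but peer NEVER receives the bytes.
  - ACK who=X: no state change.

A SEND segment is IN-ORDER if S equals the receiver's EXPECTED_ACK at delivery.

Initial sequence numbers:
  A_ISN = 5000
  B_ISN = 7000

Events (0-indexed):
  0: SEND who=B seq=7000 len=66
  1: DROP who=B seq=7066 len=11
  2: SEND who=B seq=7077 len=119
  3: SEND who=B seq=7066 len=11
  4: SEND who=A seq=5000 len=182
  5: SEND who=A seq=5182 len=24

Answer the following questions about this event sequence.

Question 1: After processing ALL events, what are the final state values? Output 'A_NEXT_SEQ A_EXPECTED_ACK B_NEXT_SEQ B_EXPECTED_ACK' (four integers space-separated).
Answer: 5206 7196 7196 5206

Derivation:
After event 0: A_seq=5000 A_ack=7066 B_seq=7066 B_ack=5000
After event 1: A_seq=5000 A_ack=7066 B_seq=7077 B_ack=5000
After event 2: A_seq=5000 A_ack=7066 B_seq=7196 B_ack=5000
After event 3: A_seq=5000 A_ack=7196 B_seq=7196 B_ack=5000
After event 4: A_seq=5182 A_ack=7196 B_seq=7196 B_ack=5182
After event 5: A_seq=5206 A_ack=7196 B_seq=7196 B_ack=5206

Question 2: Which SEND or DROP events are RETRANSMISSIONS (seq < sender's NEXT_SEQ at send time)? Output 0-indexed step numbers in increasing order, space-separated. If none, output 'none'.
Answer: 3

Derivation:
Step 0: SEND seq=7000 -> fresh
Step 1: DROP seq=7066 -> fresh
Step 2: SEND seq=7077 -> fresh
Step 3: SEND seq=7066 -> retransmit
Step 4: SEND seq=5000 -> fresh
Step 5: SEND seq=5182 -> fresh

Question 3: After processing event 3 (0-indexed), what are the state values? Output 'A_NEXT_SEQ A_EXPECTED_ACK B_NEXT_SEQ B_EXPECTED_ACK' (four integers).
After event 0: A_seq=5000 A_ack=7066 B_seq=7066 B_ack=5000
After event 1: A_seq=5000 A_ack=7066 B_seq=7077 B_ack=5000
After event 2: A_seq=5000 A_ack=7066 B_seq=7196 B_ack=5000
After event 3: A_seq=5000 A_ack=7196 B_seq=7196 B_ack=5000

5000 7196 7196 5000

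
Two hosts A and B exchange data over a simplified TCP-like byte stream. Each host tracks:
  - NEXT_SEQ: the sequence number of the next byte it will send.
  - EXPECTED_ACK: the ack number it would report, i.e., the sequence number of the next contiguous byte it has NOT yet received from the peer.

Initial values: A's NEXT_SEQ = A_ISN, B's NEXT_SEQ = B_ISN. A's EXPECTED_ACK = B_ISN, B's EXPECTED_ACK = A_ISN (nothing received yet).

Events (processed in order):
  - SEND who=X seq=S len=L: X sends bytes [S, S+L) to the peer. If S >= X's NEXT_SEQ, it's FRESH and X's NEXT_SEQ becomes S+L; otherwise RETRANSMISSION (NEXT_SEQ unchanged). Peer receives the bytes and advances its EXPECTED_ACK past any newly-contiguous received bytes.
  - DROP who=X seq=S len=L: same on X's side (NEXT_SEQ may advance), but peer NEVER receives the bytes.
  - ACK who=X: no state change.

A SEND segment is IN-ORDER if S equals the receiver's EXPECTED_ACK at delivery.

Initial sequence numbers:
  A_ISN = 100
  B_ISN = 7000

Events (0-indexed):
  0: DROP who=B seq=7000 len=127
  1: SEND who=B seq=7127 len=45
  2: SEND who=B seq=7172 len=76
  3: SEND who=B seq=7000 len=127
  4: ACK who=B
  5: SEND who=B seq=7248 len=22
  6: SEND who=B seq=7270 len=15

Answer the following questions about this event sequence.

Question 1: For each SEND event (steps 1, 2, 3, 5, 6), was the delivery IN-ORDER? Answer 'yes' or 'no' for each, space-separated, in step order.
Step 1: SEND seq=7127 -> out-of-order
Step 2: SEND seq=7172 -> out-of-order
Step 3: SEND seq=7000 -> in-order
Step 5: SEND seq=7248 -> in-order
Step 6: SEND seq=7270 -> in-order

Answer: no no yes yes yes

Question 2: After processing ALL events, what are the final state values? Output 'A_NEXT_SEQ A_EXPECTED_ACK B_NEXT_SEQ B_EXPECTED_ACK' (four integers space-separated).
Answer: 100 7285 7285 100

Derivation:
After event 0: A_seq=100 A_ack=7000 B_seq=7127 B_ack=100
After event 1: A_seq=100 A_ack=7000 B_seq=7172 B_ack=100
After event 2: A_seq=100 A_ack=7000 B_seq=7248 B_ack=100
After event 3: A_seq=100 A_ack=7248 B_seq=7248 B_ack=100
After event 4: A_seq=100 A_ack=7248 B_seq=7248 B_ack=100
After event 5: A_seq=100 A_ack=7270 B_seq=7270 B_ack=100
After event 6: A_seq=100 A_ack=7285 B_seq=7285 B_ack=100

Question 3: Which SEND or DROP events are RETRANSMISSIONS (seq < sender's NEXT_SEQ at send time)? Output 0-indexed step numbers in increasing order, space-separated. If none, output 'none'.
Answer: 3

Derivation:
Step 0: DROP seq=7000 -> fresh
Step 1: SEND seq=7127 -> fresh
Step 2: SEND seq=7172 -> fresh
Step 3: SEND seq=7000 -> retransmit
Step 5: SEND seq=7248 -> fresh
Step 6: SEND seq=7270 -> fresh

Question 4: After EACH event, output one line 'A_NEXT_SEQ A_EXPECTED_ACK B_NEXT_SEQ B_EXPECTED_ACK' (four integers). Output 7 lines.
100 7000 7127 100
100 7000 7172 100
100 7000 7248 100
100 7248 7248 100
100 7248 7248 100
100 7270 7270 100
100 7285 7285 100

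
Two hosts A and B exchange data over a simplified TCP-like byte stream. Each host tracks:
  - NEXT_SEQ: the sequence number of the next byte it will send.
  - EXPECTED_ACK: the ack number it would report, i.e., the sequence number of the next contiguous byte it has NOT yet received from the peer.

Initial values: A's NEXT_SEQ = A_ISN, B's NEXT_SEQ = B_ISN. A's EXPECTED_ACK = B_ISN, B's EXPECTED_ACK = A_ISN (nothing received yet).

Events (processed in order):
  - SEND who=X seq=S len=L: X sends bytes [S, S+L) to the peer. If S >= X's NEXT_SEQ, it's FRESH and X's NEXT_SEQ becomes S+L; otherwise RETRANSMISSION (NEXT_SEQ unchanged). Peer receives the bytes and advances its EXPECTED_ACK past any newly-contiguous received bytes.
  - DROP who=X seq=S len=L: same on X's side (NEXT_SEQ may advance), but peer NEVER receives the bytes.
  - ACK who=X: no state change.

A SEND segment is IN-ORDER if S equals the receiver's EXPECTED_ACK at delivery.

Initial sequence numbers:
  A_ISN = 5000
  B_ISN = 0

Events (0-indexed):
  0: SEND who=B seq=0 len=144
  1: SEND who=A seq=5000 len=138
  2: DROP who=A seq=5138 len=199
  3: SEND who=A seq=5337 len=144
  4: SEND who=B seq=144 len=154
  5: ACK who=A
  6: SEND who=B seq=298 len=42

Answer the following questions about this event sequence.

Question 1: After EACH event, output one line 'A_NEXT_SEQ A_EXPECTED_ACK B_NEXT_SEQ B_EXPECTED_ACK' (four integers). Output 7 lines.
5000 144 144 5000
5138 144 144 5138
5337 144 144 5138
5481 144 144 5138
5481 298 298 5138
5481 298 298 5138
5481 340 340 5138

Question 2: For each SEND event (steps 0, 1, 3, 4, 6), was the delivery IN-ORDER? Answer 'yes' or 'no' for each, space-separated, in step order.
Step 0: SEND seq=0 -> in-order
Step 1: SEND seq=5000 -> in-order
Step 3: SEND seq=5337 -> out-of-order
Step 4: SEND seq=144 -> in-order
Step 6: SEND seq=298 -> in-order

Answer: yes yes no yes yes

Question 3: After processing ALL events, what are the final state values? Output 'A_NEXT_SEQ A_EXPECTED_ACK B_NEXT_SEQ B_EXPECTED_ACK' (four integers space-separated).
Answer: 5481 340 340 5138

Derivation:
After event 0: A_seq=5000 A_ack=144 B_seq=144 B_ack=5000
After event 1: A_seq=5138 A_ack=144 B_seq=144 B_ack=5138
After event 2: A_seq=5337 A_ack=144 B_seq=144 B_ack=5138
After event 3: A_seq=5481 A_ack=144 B_seq=144 B_ack=5138
After event 4: A_seq=5481 A_ack=298 B_seq=298 B_ack=5138
After event 5: A_seq=5481 A_ack=298 B_seq=298 B_ack=5138
After event 6: A_seq=5481 A_ack=340 B_seq=340 B_ack=5138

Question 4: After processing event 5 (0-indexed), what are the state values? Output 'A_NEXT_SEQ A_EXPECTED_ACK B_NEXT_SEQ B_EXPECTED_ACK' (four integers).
After event 0: A_seq=5000 A_ack=144 B_seq=144 B_ack=5000
After event 1: A_seq=5138 A_ack=144 B_seq=144 B_ack=5138
After event 2: A_seq=5337 A_ack=144 B_seq=144 B_ack=5138
After event 3: A_seq=5481 A_ack=144 B_seq=144 B_ack=5138
After event 4: A_seq=5481 A_ack=298 B_seq=298 B_ack=5138
After event 5: A_seq=5481 A_ack=298 B_seq=298 B_ack=5138

5481 298 298 5138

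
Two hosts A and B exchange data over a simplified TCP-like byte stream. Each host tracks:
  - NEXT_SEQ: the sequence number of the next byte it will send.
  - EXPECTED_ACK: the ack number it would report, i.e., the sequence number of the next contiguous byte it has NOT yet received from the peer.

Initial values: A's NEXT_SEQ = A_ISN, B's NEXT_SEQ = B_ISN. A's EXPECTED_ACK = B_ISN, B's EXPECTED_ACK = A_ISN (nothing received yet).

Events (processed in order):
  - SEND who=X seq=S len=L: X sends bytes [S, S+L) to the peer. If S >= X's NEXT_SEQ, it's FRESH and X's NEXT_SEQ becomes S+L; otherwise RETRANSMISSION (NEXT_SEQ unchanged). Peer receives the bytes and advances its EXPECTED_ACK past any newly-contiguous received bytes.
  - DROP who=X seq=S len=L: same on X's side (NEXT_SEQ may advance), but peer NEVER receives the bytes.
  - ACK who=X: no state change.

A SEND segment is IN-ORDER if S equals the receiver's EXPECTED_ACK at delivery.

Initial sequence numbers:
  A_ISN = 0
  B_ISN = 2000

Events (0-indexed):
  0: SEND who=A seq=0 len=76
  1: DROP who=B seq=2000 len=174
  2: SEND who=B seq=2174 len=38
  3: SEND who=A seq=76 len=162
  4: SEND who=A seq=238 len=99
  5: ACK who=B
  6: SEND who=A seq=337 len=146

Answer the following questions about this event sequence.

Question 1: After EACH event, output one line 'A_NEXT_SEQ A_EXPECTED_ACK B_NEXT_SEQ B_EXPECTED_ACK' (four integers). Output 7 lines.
76 2000 2000 76
76 2000 2174 76
76 2000 2212 76
238 2000 2212 238
337 2000 2212 337
337 2000 2212 337
483 2000 2212 483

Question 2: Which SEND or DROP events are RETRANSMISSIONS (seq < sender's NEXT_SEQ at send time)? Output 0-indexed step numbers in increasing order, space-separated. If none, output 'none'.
Answer: none

Derivation:
Step 0: SEND seq=0 -> fresh
Step 1: DROP seq=2000 -> fresh
Step 2: SEND seq=2174 -> fresh
Step 3: SEND seq=76 -> fresh
Step 4: SEND seq=238 -> fresh
Step 6: SEND seq=337 -> fresh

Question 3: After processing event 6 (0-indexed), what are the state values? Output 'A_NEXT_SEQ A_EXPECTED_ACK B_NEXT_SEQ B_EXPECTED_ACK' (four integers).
After event 0: A_seq=76 A_ack=2000 B_seq=2000 B_ack=76
After event 1: A_seq=76 A_ack=2000 B_seq=2174 B_ack=76
After event 2: A_seq=76 A_ack=2000 B_seq=2212 B_ack=76
After event 3: A_seq=238 A_ack=2000 B_seq=2212 B_ack=238
After event 4: A_seq=337 A_ack=2000 B_seq=2212 B_ack=337
After event 5: A_seq=337 A_ack=2000 B_seq=2212 B_ack=337
After event 6: A_seq=483 A_ack=2000 B_seq=2212 B_ack=483

483 2000 2212 483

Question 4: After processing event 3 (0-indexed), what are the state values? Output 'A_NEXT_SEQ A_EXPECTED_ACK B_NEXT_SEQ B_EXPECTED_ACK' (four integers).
After event 0: A_seq=76 A_ack=2000 B_seq=2000 B_ack=76
After event 1: A_seq=76 A_ack=2000 B_seq=2174 B_ack=76
After event 2: A_seq=76 A_ack=2000 B_seq=2212 B_ack=76
After event 3: A_seq=238 A_ack=2000 B_seq=2212 B_ack=238

238 2000 2212 238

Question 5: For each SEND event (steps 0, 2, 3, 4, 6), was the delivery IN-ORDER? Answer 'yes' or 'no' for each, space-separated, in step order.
Answer: yes no yes yes yes

Derivation:
Step 0: SEND seq=0 -> in-order
Step 2: SEND seq=2174 -> out-of-order
Step 3: SEND seq=76 -> in-order
Step 4: SEND seq=238 -> in-order
Step 6: SEND seq=337 -> in-order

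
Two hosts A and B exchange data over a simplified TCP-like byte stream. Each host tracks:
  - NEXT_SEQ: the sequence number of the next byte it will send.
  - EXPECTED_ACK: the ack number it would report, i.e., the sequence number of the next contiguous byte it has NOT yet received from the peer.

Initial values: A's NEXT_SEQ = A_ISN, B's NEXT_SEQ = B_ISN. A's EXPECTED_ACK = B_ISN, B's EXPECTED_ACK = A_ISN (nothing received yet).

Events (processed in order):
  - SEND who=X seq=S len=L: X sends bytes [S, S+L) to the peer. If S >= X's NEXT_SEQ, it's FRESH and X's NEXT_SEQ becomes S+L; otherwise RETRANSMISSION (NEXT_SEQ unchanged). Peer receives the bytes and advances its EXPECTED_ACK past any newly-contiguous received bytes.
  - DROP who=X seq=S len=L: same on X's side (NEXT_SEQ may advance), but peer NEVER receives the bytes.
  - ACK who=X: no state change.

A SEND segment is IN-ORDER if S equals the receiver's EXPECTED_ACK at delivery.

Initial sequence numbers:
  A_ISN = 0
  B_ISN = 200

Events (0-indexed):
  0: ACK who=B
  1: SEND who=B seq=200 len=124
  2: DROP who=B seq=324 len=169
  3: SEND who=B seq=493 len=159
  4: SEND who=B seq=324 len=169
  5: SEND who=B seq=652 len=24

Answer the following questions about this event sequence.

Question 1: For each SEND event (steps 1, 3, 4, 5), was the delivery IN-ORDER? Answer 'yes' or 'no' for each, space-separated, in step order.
Answer: yes no yes yes

Derivation:
Step 1: SEND seq=200 -> in-order
Step 3: SEND seq=493 -> out-of-order
Step 4: SEND seq=324 -> in-order
Step 5: SEND seq=652 -> in-order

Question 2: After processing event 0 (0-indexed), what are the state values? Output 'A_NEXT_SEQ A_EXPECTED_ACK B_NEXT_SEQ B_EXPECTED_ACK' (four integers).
After event 0: A_seq=0 A_ack=200 B_seq=200 B_ack=0

0 200 200 0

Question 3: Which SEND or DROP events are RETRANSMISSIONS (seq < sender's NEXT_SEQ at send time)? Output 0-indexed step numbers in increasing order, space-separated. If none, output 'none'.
Answer: 4

Derivation:
Step 1: SEND seq=200 -> fresh
Step 2: DROP seq=324 -> fresh
Step 3: SEND seq=493 -> fresh
Step 4: SEND seq=324 -> retransmit
Step 5: SEND seq=652 -> fresh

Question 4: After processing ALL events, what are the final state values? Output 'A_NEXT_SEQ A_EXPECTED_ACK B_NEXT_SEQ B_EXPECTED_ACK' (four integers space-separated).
After event 0: A_seq=0 A_ack=200 B_seq=200 B_ack=0
After event 1: A_seq=0 A_ack=324 B_seq=324 B_ack=0
After event 2: A_seq=0 A_ack=324 B_seq=493 B_ack=0
After event 3: A_seq=0 A_ack=324 B_seq=652 B_ack=0
After event 4: A_seq=0 A_ack=652 B_seq=652 B_ack=0
After event 5: A_seq=0 A_ack=676 B_seq=676 B_ack=0

Answer: 0 676 676 0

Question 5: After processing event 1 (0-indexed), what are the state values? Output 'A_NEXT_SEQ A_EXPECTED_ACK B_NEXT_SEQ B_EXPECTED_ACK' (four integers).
After event 0: A_seq=0 A_ack=200 B_seq=200 B_ack=0
After event 1: A_seq=0 A_ack=324 B_seq=324 B_ack=0

0 324 324 0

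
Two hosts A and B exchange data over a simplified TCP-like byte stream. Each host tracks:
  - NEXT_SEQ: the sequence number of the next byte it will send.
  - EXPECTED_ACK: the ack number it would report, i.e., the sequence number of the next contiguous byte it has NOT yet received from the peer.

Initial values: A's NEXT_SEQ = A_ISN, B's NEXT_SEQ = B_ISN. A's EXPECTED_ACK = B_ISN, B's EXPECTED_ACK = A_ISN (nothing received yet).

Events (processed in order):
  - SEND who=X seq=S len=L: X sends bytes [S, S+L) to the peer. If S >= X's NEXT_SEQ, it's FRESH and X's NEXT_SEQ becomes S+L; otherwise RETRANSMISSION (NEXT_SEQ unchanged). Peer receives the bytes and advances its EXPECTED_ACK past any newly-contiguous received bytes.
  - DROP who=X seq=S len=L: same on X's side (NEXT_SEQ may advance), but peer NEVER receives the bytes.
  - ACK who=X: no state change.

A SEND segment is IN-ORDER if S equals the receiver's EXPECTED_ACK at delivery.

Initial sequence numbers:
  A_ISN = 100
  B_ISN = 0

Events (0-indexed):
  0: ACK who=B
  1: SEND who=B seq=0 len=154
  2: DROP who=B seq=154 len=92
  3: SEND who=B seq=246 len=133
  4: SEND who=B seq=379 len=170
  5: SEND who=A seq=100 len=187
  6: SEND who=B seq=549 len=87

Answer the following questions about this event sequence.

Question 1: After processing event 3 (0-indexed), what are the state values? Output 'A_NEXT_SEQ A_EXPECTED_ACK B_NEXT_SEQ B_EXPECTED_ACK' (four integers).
After event 0: A_seq=100 A_ack=0 B_seq=0 B_ack=100
After event 1: A_seq=100 A_ack=154 B_seq=154 B_ack=100
After event 2: A_seq=100 A_ack=154 B_seq=246 B_ack=100
After event 3: A_seq=100 A_ack=154 B_seq=379 B_ack=100

100 154 379 100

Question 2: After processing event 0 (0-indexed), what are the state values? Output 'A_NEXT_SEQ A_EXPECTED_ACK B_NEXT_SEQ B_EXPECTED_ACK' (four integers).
After event 0: A_seq=100 A_ack=0 B_seq=0 B_ack=100

100 0 0 100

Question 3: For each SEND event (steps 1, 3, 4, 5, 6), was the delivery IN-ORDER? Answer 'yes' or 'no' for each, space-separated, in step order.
Answer: yes no no yes no

Derivation:
Step 1: SEND seq=0 -> in-order
Step 3: SEND seq=246 -> out-of-order
Step 4: SEND seq=379 -> out-of-order
Step 5: SEND seq=100 -> in-order
Step 6: SEND seq=549 -> out-of-order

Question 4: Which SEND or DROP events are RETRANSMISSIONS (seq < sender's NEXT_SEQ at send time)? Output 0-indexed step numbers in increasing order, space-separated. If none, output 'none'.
Step 1: SEND seq=0 -> fresh
Step 2: DROP seq=154 -> fresh
Step 3: SEND seq=246 -> fresh
Step 4: SEND seq=379 -> fresh
Step 5: SEND seq=100 -> fresh
Step 6: SEND seq=549 -> fresh

Answer: none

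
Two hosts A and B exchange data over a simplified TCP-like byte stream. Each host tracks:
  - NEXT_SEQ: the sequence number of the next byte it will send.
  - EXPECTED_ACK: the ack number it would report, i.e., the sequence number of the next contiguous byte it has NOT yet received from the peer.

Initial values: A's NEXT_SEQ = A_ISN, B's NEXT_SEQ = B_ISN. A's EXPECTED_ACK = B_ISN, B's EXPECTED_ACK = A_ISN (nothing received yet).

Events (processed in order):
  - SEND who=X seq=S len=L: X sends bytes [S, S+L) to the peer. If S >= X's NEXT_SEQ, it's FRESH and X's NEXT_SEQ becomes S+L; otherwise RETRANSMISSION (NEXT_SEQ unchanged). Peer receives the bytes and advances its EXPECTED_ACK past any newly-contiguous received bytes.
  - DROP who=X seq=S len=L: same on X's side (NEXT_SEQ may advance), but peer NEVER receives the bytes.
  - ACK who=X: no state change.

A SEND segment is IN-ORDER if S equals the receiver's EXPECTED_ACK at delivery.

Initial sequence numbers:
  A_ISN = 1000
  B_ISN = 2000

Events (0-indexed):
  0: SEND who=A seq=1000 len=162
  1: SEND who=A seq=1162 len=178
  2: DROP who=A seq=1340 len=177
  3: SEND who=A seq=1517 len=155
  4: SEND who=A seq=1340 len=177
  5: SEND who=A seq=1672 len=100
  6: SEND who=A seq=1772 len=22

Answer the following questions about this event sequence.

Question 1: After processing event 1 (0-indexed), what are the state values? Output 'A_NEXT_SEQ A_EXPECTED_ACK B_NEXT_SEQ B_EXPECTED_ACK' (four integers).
After event 0: A_seq=1162 A_ack=2000 B_seq=2000 B_ack=1162
After event 1: A_seq=1340 A_ack=2000 B_seq=2000 B_ack=1340

1340 2000 2000 1340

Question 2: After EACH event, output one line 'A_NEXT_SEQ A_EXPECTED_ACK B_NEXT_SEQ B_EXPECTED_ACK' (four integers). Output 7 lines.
1162 2000 2000 1162
1340 2000 2000 1340
1517 2000 2000 1340
1672 2000 2000 1340
1672 2000 2000 1672
1772 2000 2000 1772
1794 2000 2000 1794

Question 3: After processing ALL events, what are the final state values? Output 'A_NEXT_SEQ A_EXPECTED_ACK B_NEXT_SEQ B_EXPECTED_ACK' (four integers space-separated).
After event 0: A_seq=1162 A_ack=2000 B_seq=2000 B_ack=1162
After event 1: A_seq=1340 A_ack=2000 B_seq=2000 B_ack=1340
After event 2: A_seq=1517 A_ack=2000 B_seq=2000 B_ack=1340
After event 3: A_seq=1672 A_ack=2000 B_seq=2000 B_ack=1340
After event 4: A_seq=1672 A_ack=2000 B_seq=2000 B_ack=1672
After event 5: A_seq=1772 A_ack=2000 B_seq=2000 B_ack=1772
After event 6: A_seq=1794 A_ack=2000 B_seq=2000 B_ack=1794

Answer: 1794 2000 2000 1794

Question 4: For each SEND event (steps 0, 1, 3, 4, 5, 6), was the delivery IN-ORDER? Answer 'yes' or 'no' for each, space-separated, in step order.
Step 0: SEND seq=1000 -> in-order
Step 1: SEND seq=1162 -> in-order
Step 3: SEND seq=1517 -> out-of-order
Step 4: SEND seq=1340 -> in-order
Step 5: SEND seq=1672 -> in-order
Step 6: SEND seq=1772 -> in-order

Answer: yes yes no yes yes yes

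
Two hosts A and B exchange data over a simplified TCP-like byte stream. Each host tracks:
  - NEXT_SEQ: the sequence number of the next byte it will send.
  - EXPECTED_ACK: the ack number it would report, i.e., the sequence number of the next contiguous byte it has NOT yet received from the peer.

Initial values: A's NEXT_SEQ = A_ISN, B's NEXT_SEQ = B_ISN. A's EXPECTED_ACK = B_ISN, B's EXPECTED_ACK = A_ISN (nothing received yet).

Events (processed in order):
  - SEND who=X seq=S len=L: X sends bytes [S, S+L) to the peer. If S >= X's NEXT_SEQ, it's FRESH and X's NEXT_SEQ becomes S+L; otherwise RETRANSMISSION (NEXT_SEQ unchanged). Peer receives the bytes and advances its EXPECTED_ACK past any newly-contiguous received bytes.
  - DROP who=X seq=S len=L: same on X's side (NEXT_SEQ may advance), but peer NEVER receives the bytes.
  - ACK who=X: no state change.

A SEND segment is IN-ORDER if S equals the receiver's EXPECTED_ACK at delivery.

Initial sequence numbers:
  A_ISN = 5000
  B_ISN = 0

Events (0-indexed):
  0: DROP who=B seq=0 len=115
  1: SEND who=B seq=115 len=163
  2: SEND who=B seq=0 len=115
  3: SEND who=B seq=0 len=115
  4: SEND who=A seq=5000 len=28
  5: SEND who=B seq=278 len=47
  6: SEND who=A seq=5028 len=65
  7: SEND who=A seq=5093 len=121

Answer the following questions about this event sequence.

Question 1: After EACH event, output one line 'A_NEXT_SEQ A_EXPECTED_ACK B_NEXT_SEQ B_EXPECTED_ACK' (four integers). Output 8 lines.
5000 0 115 5000
5000 0 278 5000
5000 278 278 5000
5000 278 278 5000
5028 278 278 5028
5028 325 325 5028
5093 325 325 5093
5214 325 325 5214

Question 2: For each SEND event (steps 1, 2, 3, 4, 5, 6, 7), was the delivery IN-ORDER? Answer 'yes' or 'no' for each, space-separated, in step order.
Answer: no yes no yes yes yes yes

Derivation:
Step 1: SEND seq=115 -> out-of-order
Step 2: SEND seq=0 -> in-order
Step 3: SEND seq=0 -> out-of-order
Step 4: SEND seq=5000 -> in-order
Step 5: SEND seq=278 -> in-order
Step 6: SEND seq=5028 -> in-order
Step 7: SEND seq=5093 -> in-order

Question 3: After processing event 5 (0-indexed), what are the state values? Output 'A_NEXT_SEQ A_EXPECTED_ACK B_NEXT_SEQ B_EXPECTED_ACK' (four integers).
After event 0: A_seq=5000 A_ack=0 B_seq=115 B_ack=5000
After event 1: A_seq=5000 A_ack=0 B_seq=278 B_ack=5000
After event 2: A_seq=5000 A_ack=278 B_seq=278 B_ack=5000
After event 3: A_seq=5000 A_ack=278 B_seq=278 B_ack=5000
After event 4: A_seq=5028 A_ack=278 B_seq=278 B_ack=5028
After event 5: A_seq=5028 A_ack=325 B_seq=325 B_ack=5028

5028 325 325 5028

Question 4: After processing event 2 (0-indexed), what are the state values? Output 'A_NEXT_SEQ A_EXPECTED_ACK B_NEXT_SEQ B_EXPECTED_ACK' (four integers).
After event 0: A_seq=5000 A_ack=0 B_seq=115 B_ack=5000
After event 1: A_seq=5000 A_ack=0 B_seq=278 B_ack=5000
After event 2: A_seq=5000 A_ack=278 B_seq=278 B_ack=5000

5000 278 278 5000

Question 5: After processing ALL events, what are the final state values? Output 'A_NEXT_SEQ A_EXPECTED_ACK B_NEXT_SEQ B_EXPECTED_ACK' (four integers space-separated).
After event 0: A_seq=5000 A_ack=0 B_seq=115 B_ack=5000
After event 1: A_seq=5000 A_ack=0 B_seq=278 B_ack=5000
After event 2: A_seq=5000 A_ack=278 B_seq=278 B_ack=5000
After event 3: A_seq=5000 A_ack=278 B_seq=278 B_ack=5000
After event 4: A_seq=5028 A_ack=278 B_seq=278 B_ack=5028
After event 5: A_seq=5028 A_ack=325 B_seq=325 B_ack=5028
After event 6: A_seq=5093 A_ack=325 B_seq=325 B_ack=5093
After event 7: A_seq=5214 A_ack=325 B_seq=325 B_ack=5214

Answer: 5214 325 325 5214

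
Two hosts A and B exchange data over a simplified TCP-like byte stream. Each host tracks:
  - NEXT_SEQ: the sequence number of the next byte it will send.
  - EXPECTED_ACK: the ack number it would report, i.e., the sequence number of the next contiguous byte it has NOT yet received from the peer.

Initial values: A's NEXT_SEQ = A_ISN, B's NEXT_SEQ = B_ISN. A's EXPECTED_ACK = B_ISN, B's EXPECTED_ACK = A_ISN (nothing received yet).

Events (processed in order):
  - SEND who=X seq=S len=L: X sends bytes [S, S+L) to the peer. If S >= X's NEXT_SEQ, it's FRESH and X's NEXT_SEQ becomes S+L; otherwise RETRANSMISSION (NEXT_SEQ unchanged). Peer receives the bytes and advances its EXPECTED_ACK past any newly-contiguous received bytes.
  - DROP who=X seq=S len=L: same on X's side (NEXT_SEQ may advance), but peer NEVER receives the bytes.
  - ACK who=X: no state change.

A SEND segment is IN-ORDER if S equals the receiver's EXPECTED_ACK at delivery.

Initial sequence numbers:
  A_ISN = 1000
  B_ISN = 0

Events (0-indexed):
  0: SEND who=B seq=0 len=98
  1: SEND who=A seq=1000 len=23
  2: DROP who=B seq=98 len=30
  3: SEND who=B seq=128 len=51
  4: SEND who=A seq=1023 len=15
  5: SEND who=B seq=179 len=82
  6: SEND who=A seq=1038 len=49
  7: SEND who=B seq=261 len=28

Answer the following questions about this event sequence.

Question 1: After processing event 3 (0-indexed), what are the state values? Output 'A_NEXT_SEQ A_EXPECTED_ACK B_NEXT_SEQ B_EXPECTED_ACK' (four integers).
After event 0: A_seq=1000 A_ack=98 B_seq=98 B_ack=1000
After event 1: A_seq=1023 A_ack=98 B_seq=98 B_ack=1023
After event 2: A_seq=1023 A_ack=98 B_seq=128 B_ack=1023
After event 3: A_seq=1023 A_ack=98 B_seq=179 B_ack=1023

1023 98 179 1023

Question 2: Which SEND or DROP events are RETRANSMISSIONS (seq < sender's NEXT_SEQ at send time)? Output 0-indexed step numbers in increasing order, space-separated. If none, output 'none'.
Step 0: SEND seq=0 -> fresh
Step 1: SEND seq=1000 -> fresh
Step 2: DROP seq=98 -> fresh
Step 3: SEND seq=128 -> fresh
Step 4: SEND seq=1023 -> fresh
Step 5: SEND seq=179 -> fresh
Step 6: SEND seq=1038 -> fresh
Step 7: SEND seq=261 -> fresh

Answer: none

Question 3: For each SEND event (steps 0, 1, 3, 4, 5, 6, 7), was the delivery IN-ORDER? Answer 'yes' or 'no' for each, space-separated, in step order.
Answer: yes yes no yes no yes no

Derivation:
Step 0: SEND seq=0 -> in-order
Step 1: SEND seq=1000 -> in-order
Step 3: SEND seq=128 -> out-of-order
Step 4: SEND seq=1023 -> in-order
Step 5: SEND seq=179 -> out-of-order
Step 6: SEND seq=1038 -> in-order
Step 7: SEND seq=261 -> out-of-order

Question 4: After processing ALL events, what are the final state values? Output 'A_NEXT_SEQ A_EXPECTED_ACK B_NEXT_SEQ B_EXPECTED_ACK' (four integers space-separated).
Answer: 1087 98 289 1087

Derivation:
After event 0: A_seq=1000 A_ack=98 B_seq=98 B_ack=1000
After event 1: A_seq=1023 A_ack=98 B_seq=98 B_ack=1023
After event 2: A_seq=1023 A_ack=98 B_seq=128 B_ack=1023
After event 3: A_seq=1023 A_ack=98 B_seq=179 B_ack=1023
After event 4: A_seq=1038 A_ack=98 B_seq=179 B_ack=1038
After event 5: A_seq=1038 A_ack=98 B_seq=261 B_ack=1038
After event 6: A_seq=1087 A_ack=98 B_seq=261 B_ack=1087
After event 7: A_seq=1087 A_ack=98 B_seq=289 B_ack=1087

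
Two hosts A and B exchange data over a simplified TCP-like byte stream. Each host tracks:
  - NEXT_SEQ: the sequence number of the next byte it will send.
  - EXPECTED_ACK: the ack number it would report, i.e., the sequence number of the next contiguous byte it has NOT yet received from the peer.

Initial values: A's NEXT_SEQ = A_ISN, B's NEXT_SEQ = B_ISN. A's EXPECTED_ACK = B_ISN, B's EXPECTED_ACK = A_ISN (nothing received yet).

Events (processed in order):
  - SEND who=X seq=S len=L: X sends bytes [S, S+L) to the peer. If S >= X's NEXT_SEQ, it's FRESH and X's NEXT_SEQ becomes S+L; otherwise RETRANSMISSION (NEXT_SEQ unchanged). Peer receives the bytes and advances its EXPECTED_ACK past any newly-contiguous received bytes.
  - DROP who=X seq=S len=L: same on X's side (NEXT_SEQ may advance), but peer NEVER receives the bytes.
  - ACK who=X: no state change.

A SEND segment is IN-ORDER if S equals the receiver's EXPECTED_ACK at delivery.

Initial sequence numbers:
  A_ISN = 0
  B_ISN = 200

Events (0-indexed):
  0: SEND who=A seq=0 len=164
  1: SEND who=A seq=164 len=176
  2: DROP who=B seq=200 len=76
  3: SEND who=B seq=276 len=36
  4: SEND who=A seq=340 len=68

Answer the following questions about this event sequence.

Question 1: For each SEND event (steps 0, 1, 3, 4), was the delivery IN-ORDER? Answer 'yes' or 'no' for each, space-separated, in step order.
Step 0: SEND seq=0 -> in-order
Step 1: SEND seq=164 -> in-order
Step 3: SEND seq=276 -> out-of-order
Step 4: SEND seq=340 -> in-order

Answer: yes yes no yes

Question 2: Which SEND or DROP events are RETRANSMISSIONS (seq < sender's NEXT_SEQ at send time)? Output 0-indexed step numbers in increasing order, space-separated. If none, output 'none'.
Step 0: SEND seq=0 -> fresh
Step 1: SEND seq=164 -> fresh
Step 2: DROP seq=200 -> fresh
Step 3: SEND seq=276 -> fresh
Step 4: SEND seq=340 -> fresh

Answer: none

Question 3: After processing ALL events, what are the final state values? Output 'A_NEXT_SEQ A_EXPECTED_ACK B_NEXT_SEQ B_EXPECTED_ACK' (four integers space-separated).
Answer: 408 200 312 408

Derivation:
After event 0: A_seq=164 A_ack=200 B_seq=200 B_ack=164
After event 1: A_seq=340 A_ack=200 B_seq=200 B_ack=340
After event 2: A_seq=340 A_ack=200 B_seq=276 B_ack=340
After event 3: A_seq=340 A_ack=200 B_seq=312 B_ack=340
After event 4: A_seq=408 A_ack=200 B_seq=312 B_ack=408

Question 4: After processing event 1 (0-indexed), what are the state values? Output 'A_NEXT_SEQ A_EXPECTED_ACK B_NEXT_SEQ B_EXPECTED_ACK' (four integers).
After event 0: A_seq=164 A_ack=200 B_seq=200 B_ack=164
After event 1: A_seq=340 A_ack=200 B_seq=200 B_ack=340

340 200 200 340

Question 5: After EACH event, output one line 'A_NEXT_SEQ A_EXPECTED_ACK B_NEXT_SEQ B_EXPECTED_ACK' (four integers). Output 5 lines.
164 200 200 164
340 200 200 340
340 200 276 340
340 200 312 340
408 200 312 408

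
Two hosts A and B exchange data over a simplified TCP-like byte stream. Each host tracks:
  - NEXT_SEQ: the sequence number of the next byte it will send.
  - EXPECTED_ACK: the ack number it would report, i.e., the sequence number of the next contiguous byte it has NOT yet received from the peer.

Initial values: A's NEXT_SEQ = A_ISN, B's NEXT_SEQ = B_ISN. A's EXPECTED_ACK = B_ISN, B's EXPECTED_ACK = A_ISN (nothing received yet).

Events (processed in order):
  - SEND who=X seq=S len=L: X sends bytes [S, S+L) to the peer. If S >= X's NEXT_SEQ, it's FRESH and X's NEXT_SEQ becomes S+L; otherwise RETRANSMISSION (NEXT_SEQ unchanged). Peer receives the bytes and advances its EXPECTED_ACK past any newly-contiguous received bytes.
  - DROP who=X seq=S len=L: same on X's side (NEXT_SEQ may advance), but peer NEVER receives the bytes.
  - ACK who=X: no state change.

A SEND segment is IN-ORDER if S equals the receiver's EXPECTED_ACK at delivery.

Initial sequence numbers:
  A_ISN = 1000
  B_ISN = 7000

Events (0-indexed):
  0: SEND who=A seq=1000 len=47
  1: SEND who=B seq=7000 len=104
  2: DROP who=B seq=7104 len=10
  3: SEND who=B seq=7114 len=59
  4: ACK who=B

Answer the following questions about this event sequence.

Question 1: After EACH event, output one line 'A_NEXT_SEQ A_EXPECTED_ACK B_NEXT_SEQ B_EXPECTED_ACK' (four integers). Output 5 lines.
1047 7000 7000 1047
1047 7104 7104 1047
1047 7104 7114 1047
1047 7104 7173 1047
1047 7104 7173 1047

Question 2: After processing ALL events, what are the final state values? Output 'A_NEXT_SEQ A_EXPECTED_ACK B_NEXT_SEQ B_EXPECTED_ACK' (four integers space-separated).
Answer: 1047 7104 7173 1047

Derivation:
After event 0: A_seq=1047 A_ack=7000 B_seq=7000 B_ack=1047
After event 1: A_seq=1047 A_ack=7104 B_seq=7104 B_ack=1047
After event 2: A_seq=1047 A_ack=7104 B_seq=7114 B_ack=1047
After event 3: A_seq=1047 A_ack=7104 B_seq=7173 B_ack=1047
After event 4: A_seq=1047 A_ack=7104 B_seq=7173 B_ack=1047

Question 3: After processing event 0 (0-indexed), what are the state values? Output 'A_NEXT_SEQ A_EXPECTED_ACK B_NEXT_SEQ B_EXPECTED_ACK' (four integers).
After event 0: A_seq=1047 A_ack=7000 B_seq=7000 B_ack=1047

1047 7000 7000 1047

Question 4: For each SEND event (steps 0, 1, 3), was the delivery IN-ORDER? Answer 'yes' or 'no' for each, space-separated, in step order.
Answer: yes yes no

Derivation:
Step 0: SEND seq=1000 -> in-order
Step 1: SEND seq=7000 -> in-order
Step 3: SEND seq=7114 -> out-of-order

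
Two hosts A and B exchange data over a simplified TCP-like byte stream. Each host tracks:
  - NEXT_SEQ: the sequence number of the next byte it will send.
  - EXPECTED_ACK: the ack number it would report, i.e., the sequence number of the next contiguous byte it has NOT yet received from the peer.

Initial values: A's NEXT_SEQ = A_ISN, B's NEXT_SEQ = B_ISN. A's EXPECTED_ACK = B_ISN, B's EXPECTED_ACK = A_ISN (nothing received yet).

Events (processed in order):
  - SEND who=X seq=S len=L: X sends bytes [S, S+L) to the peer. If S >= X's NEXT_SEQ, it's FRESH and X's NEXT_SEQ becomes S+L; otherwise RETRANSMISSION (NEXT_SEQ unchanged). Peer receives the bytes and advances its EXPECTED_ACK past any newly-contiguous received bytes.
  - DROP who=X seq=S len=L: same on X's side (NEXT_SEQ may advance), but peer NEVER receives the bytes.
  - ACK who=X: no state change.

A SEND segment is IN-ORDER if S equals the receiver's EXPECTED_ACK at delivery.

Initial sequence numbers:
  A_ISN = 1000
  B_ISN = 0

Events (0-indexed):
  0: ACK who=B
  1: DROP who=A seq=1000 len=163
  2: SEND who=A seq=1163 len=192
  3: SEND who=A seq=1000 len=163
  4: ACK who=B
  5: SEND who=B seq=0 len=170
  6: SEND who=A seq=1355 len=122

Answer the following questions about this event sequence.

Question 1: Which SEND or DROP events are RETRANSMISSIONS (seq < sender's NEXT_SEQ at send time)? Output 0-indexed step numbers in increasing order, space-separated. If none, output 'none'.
Step 1: DROP seq=1000 -> fresh
Step 2: SEND seq=1163 -> fresh
Step 3: SEND seq=1000 -> retransmit
Step 5: SEND seq=0 -> fresh
Step 6: SEND seq=1355 -> fresh

Answer: 3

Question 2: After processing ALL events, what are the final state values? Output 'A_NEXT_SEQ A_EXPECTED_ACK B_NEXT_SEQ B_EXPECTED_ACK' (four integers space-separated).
After event 0: A_seq=1000 A_ack=0 B_seq=0 B_ack=1000
After event 1: A_seq=1163 A_ack=0 B_seq=0 B_ack=1000
After event 2: A_seq=1355 A_ack=0 B_seq=0 B_ack=1000
After event 3: A_seq=1355 A_ack=0 B_seq=0 B_ack=1355
After event 4: A_seq=1355 A_ack=0 B_seq=0 B_ack=1355
After event 5: A_seq=1355 A_ack=170 B_seq=170 B_ack=1355
After event 6: A_seq=1477 A_ack=170 B_seq=170 B_ack=1477

Answer: 1477 170 170 1477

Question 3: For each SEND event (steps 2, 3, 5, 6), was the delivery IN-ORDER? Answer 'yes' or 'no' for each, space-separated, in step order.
Step 2: SEND seq=1163 -> out-of-order
Step 3: SEND seq=1000 -> in-order
Step 5: SEND seq=0 -> in-order
Step 6: SEND seq=1355 -> in-order

Answer: no yes yes yes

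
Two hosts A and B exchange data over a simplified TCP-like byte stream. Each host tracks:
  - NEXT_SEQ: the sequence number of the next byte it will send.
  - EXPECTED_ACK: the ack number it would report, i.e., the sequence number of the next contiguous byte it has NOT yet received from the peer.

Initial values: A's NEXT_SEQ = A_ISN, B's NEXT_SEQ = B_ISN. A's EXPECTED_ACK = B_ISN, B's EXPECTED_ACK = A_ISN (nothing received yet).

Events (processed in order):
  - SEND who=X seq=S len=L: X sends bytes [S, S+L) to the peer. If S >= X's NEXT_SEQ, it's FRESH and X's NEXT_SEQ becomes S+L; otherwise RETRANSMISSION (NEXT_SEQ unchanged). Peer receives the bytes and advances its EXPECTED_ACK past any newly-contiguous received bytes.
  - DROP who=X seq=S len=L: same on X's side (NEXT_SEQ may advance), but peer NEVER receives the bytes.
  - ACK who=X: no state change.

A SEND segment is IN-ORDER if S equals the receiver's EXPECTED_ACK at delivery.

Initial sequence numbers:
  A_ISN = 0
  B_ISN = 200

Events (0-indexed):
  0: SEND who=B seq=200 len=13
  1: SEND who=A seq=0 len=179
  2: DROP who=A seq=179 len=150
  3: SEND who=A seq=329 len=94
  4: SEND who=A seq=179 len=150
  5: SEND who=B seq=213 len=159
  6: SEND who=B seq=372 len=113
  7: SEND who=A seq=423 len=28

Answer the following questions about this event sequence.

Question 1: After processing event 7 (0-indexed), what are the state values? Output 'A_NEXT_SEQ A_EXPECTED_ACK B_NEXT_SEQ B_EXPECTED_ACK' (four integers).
After event 0: A_seq=0 A_ack=213 B_seq=213 B_ack=0
After event 1: A_seq=179 A_ack=213 B_seq=213 B_ack=179
After event 2: A_seq=329 A_ack=213 B_seq=213 B_ack=179
After event 3: A_seq=423 A_ack=213 B_seq=213 B_ack=179
After event 4: A_seq=423 A_ack=213 B_seq=213 B_ack=423
After event 5: A_seq=423 A_ack=372 B_seq=372 B_ack=423
After event 6: A_seq=423 A_ack=485 B_seq=485 B_ack=423
After event 7: A_seq=451 A_ack=485 B_seq=485 B_ack=451

451 485 485 451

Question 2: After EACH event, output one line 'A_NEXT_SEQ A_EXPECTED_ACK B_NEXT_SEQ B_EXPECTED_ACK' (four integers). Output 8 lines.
0 213 213 0
179 213 213 179
329 213 213 179
423 213 213 179
423 213 213 423
423 372 372 423
423 485 485 423
451 485 485 451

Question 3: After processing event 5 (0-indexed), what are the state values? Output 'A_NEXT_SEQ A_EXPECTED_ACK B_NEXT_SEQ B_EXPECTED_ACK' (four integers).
After event 0: A_seq=0 A_ack=213 B_seq=213 B_ack=0
After event 1: A_seq=179 A_ack=213 B_seq=213 B_ack=179
After event 2: A_seq=329 A_ack=213 B_seq=213 B_ack=179
After event 3: A_seq=423 A_ack=213 B_seq=213 B_ack=179
After event 4: A_seq=423 A_ack=213 B_seq=213 B_ack=423
After event 5: A_seq=423 A_ack=372 B_seq=372 B_ack=423

423 372 372 423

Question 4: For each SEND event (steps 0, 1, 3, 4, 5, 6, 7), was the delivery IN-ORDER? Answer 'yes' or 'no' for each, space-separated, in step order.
Answer: yes yes no yes yes yes yes

Derivation:
Step 0: SEND seq=200 -> in-order
Step 1: SEND seq=0 -> in-order
Step 3: SEND seq=329 -> out-of-order
Step 4: SEND seq=179 -> in-order
Step 5: SEND seq=213 -> in-order
Step 6: SEND seq=372 -> in-order
Step 7: SEND seq=423 -> in-order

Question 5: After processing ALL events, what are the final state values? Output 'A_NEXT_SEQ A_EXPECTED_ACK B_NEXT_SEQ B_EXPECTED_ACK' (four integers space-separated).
After event 0: A_seq=0 A_ack=213 B_seq=213 B_ack=0
After event 1: A_seq=179 A_ack=213 B_seq=213 B_ack=179
After event 2: A_seq=329 A_ack=213 B_seq=213 B_ack=179
After event 3: A_seq=423 A_ack=213 B_seq=213 B_ack=179
After event 4: A_seq=423 A_ack=213 B_seq=213 B_ack=423
After event 5: A_seq=423 A_ack=372 B_seq=372 B_ack=423
After event 6: A_seq=423 A_ack=485 B_seq=485 B_ack=423
After event 7: A_seq=451 A_ack=485 B_seq=485 B_ack=451

Answer: 451 485 485 451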